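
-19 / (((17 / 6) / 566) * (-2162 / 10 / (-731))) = -13872660/1081 = -12833.17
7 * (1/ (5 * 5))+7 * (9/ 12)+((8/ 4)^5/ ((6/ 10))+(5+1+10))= 22459/300 = 74.86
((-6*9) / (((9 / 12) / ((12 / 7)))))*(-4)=3456/7 = 493.71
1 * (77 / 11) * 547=3829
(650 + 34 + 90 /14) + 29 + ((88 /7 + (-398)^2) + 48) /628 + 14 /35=972.16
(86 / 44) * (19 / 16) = 2.32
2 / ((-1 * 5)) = -2/5 = -0.40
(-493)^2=243049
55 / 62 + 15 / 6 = 105/31 = 3.39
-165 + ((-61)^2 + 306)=3862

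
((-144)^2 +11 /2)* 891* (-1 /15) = -12320451/10 = -1232045.10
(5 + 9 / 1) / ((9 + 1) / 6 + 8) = 1.45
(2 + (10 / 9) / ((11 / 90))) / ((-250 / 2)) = -122/1375 = -0.09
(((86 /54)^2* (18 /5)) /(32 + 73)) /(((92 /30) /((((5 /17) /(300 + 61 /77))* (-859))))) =-17471201/733532031 = -0.02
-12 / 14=-6/7 = -0.86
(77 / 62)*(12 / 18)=0.83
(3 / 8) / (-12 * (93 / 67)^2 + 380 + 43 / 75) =1010025/962763416 = 0.00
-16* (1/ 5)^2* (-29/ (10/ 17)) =3944/125 = 31.55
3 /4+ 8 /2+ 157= 647/4 = 161.75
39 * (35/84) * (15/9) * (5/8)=1625/96 = 16.93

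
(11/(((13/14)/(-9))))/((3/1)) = -462/13 = -35.54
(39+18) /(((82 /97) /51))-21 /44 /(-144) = 297770111/86592 = 3438.77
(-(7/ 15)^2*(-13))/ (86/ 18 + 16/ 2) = 637/2875 = 0.22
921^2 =848241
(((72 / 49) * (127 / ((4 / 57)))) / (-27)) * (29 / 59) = -48.41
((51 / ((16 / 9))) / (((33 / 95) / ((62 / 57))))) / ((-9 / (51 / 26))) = -19.58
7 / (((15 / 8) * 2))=28/15 = 1.87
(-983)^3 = -949862087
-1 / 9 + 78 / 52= 25/18 = 1.39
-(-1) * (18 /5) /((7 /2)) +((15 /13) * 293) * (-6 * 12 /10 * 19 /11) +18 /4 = -42031179/10010 = -4198.92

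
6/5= 1.20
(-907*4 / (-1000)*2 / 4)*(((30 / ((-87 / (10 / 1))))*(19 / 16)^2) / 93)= -327427/3452160 = -0.09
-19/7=-2.71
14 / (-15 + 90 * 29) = 14/2595 = 0.01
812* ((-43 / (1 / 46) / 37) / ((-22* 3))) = 803068/1221 = 657.71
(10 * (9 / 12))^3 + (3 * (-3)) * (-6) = 3807/8 = 475.88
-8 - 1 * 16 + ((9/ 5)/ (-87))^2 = -504591/21025 = -24.00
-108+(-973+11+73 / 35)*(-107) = 3591099/35 = 102602.83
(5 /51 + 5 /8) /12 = 0.06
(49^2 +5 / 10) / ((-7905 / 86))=-68843/2635 = -26.13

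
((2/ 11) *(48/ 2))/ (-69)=-16/253 = -0.06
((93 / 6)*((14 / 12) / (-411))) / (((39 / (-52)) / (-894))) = -64666/1233 = -52.45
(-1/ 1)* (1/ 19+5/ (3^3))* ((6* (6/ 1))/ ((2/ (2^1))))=-488/57 = -8.56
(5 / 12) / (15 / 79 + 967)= 395/916896 = 0.00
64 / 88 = 8/11 = 0.73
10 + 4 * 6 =34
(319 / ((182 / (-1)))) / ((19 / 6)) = -957/1729 = -0.55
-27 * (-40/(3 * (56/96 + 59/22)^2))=6272640/185761 = 33.77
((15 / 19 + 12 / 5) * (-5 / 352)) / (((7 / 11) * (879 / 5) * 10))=-101/2494016 = 0.00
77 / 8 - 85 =-603/8 = -75.38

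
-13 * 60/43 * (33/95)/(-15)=1716/4085 = 0.42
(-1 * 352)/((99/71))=-2272/9 = -252.44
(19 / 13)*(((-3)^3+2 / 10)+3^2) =-1691/65 = -26.02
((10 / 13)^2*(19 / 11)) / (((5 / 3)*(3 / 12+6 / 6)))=912/1859 = 0.49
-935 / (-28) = 33.39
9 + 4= 13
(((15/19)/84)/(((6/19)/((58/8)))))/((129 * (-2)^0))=145/86688 = 0.00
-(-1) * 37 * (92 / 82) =1702/41 = 41.51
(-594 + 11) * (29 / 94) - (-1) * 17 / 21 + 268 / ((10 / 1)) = -1502729/9870 = -152.25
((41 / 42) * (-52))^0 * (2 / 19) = 2/19 = 0.11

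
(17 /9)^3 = 4913/729 = 6.74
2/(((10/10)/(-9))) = -18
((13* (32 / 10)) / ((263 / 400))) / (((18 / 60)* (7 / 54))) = 2995200/1841 = 1626.94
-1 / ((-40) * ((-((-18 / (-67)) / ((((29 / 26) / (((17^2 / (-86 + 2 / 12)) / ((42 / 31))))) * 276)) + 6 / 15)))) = -0.06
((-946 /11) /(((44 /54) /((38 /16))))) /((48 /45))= -330885/1408 = -235.00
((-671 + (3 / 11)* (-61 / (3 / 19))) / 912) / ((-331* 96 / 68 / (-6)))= -36295/3320592 = -0.01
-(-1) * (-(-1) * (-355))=-355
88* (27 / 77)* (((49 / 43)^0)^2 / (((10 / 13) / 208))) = 292032/35 = 8343.77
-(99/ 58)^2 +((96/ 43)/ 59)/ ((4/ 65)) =-19617297/8534468 = -2.30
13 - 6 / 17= 215/17 = 12.65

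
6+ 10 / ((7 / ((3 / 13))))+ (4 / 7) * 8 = 992/91 = 10.90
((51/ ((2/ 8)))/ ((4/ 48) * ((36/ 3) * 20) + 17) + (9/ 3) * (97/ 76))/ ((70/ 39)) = 146367/28120 = 5.21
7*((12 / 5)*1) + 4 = 104/5 = 20.80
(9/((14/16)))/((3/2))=48/7 = 6.86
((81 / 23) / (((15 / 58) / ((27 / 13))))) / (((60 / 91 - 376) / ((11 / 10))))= -1627857/19639700 = -0.08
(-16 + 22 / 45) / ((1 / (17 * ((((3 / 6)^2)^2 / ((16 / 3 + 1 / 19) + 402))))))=-0.04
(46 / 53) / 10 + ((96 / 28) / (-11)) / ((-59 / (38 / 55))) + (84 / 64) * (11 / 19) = 684640511/805164976 = 0.85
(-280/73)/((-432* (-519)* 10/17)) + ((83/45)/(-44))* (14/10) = -33034883/562621950 = -0.06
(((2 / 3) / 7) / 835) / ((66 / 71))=71/578655 = 0.00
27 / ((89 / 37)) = 999/89 = 11.22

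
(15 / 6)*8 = 20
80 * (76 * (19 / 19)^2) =6080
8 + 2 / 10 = 41/5 = 8.20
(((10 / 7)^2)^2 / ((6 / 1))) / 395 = 1000/569037 = 0.00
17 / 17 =1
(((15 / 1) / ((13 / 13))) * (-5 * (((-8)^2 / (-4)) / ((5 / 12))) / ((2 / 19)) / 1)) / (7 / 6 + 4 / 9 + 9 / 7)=689472/73 = 9444.82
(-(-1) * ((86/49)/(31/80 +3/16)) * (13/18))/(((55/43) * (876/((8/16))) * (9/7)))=24037/31415769 = 0.00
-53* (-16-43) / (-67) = -3127/67 = -46.67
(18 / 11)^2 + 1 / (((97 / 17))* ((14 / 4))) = 224110/82159 = 2.73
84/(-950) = -42/475 = -0.09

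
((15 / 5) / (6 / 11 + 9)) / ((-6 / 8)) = -44/105 = -0.42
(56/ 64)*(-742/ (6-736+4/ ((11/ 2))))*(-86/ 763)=-0.10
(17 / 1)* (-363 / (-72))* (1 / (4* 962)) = 2057/92352 = 0.02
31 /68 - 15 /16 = -131/272 = -0.48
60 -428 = -368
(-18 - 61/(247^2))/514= -0.04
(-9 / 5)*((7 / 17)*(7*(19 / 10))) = -8379/850 = -9.86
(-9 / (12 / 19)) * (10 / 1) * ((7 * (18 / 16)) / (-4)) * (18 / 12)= 53865/128 = 420.82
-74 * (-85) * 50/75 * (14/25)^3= 6903904/9375 = 736.42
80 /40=2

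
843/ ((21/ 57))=16017/7 = 2288.14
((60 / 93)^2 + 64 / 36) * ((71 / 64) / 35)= 0.07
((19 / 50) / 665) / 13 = 1/22750 = 0.00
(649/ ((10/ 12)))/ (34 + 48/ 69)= 14927/665 = 22.45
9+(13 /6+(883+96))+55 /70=20810/21 = 990.95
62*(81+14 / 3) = 15934/3 = 5311.33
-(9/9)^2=-1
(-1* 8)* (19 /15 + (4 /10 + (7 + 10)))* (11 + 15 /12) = -5488/3 = -1829.33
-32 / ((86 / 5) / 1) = -80/43 = -1.86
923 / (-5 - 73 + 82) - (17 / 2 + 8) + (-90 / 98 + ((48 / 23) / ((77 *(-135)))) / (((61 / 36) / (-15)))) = 645305405/3024868 = 213.33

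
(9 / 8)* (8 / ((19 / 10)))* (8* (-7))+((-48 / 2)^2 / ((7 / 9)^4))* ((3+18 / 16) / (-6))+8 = -61101052/45619 = -1339.38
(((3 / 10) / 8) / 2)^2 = 9/25600 = 0.00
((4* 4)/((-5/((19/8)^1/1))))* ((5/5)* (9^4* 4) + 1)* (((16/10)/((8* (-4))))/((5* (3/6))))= 99731/25 = 3989.24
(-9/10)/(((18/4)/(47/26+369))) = -9641/130 = -74.16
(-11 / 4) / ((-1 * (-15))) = -11/60 = -0.18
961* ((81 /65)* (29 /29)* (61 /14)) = 4748301/910 = 5217.91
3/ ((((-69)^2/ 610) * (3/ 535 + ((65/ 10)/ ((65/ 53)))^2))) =6527000/477088701 = 0.01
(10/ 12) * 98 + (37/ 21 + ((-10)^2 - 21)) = 1137/7 = 162.43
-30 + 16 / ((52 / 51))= -186/13 = -14.31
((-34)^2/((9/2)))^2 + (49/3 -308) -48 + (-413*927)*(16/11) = -491221.95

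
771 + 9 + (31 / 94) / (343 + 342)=50224231/64390 = 780.00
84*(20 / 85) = 336/17 = 19.76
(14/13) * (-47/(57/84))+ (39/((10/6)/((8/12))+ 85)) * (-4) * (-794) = 57964616/43225 = 1341.00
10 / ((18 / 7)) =35/9 = 3.89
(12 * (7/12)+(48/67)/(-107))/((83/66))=3308910/595027 = 5.56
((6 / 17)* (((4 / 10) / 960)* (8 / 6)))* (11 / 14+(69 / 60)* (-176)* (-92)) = 1303511/357000 = 3.65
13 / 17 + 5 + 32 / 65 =6914/1105 = 6.26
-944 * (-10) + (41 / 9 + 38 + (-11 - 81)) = 84515/9 = 9390.56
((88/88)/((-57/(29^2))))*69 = -19343/19 = -1018.05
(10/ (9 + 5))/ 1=5/7 = 0.71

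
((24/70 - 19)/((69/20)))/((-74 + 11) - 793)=0.01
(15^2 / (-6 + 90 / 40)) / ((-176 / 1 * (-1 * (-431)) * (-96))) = -5/606848 = 0.00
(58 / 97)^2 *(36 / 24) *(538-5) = 2689518/9409 = 285.85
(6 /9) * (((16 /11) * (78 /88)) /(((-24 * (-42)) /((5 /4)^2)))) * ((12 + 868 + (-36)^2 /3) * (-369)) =-546325/847 = -645.01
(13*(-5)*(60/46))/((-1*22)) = 975/253 = 3.85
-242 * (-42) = 10164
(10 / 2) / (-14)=-5/14 = -0.36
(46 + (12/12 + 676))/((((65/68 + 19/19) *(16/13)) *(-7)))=-159783/3724 = -42.91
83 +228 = 311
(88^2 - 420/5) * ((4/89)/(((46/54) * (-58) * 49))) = -413640/2908787 = -0.14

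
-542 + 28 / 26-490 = -1030.92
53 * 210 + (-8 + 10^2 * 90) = 20122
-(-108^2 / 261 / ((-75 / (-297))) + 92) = 61604/725 = 84.97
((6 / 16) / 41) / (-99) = -1/10824 = 0.00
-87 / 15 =-29/5 = -5.80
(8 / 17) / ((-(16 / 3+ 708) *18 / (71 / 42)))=-71/1145970 = 0.00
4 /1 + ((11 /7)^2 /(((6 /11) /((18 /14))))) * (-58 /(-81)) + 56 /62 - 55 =-13185764/287091 = -45.93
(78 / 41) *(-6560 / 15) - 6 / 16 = -6659/8 = -832.38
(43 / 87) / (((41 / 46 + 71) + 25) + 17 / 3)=1978/410437 = 0.00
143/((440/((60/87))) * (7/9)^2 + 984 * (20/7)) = 81081/1812914 = 0.04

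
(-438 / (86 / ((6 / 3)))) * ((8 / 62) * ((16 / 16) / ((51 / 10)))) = -5840/22661 = -0.26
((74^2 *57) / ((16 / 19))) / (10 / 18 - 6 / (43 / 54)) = -15507477/292 = -53107.80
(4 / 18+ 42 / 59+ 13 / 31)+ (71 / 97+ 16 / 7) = 48856030/11177019 = 4.37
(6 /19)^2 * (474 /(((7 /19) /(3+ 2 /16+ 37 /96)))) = 239607/532 = 450.39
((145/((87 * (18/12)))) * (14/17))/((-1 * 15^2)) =-28/6885 = 0.00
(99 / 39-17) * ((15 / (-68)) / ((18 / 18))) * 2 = 1410/221 = 6.38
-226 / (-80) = 113/40 = 2.82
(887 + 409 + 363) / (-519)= -553/173 = -3.20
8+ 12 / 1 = 20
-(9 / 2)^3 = -729/8 = -91.12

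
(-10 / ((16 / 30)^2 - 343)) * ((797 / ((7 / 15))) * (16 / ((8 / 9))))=484177500/539777 = 897.00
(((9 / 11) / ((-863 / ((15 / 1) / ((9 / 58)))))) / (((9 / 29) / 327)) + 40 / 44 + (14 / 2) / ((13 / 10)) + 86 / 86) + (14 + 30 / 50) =-46075448/617045 = -74.67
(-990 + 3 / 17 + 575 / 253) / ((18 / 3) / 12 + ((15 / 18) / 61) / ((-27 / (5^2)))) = -114058044/56287 = -2026.37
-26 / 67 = -0.39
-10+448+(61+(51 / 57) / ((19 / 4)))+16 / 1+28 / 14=186705/361 = 517.19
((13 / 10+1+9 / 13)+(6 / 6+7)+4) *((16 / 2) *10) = 1199.38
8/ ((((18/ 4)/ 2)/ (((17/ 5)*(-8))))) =-4352/45 = -96.71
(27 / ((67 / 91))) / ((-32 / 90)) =-110565/1072 = -103.14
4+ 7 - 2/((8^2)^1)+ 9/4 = 423/32 = 13.22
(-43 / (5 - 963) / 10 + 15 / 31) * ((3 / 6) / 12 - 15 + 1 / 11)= -113850905/15680544 = -7.26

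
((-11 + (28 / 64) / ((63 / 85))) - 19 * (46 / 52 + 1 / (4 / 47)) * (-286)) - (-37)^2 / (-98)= 484465381/7056 = 68660.06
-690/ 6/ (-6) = 115/6 = 19.17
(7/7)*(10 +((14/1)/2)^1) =17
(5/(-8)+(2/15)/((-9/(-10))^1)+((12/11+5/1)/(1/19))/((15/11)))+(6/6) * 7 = 98701/1080 = 91.39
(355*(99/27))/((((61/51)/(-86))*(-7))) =13370.28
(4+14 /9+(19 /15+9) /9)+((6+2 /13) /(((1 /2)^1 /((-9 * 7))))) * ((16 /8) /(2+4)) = -441848/1755 = -251.77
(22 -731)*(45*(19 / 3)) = -202065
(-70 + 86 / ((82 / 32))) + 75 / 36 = -16903/492 = -34.36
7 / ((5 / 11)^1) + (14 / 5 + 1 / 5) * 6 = 167/5 = 33.40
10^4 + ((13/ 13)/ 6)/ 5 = 300001/30 = 10000.03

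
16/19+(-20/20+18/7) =321/133 = 2.41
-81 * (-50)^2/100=-2025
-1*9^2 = -81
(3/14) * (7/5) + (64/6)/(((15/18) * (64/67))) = 13.70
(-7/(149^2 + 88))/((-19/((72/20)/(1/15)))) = 378/423491 = 0.00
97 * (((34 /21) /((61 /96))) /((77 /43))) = 4538048/32879 = 138.02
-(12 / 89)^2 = -0.02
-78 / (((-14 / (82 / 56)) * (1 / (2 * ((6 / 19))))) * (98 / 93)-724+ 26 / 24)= 3568968/33807679 = 0.11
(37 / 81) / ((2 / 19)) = 4.34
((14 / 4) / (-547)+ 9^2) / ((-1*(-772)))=88607/844568 = 0.10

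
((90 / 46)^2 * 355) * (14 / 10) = 1006425/529 = 1902.50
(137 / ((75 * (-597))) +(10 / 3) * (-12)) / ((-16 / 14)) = 12537959/358200 = 35.00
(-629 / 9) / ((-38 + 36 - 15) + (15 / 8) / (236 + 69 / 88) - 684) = 13106473/131459148 = 0.10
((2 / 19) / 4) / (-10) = -1/380 = 0.00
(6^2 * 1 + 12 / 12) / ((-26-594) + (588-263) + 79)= -37/216 = -0.17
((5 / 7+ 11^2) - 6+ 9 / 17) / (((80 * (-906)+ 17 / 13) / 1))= -179829/112124537 = 0.00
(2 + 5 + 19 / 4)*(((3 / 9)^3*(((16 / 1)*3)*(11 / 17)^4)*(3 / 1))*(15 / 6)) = 6881270/250563 = 27.46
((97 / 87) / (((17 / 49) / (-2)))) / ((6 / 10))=-47530/4437 = -10.71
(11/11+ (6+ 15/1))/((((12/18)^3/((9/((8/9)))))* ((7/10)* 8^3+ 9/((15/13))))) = 120285/58592 = 2.05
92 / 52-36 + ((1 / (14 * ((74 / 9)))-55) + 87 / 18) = -84.39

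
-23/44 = -0.52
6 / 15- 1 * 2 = -8/5 = -1.60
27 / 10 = 2.70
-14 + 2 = -12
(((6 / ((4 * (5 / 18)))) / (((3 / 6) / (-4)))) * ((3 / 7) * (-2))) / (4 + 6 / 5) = 648/91 = 7.12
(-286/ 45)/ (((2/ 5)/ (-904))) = 129272/9 = 14363.56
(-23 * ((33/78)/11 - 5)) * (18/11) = 26703/143 = 186.73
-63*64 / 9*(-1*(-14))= -6272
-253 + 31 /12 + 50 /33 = -32855/132 = -248.90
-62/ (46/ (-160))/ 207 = 4960/4761 = 1.04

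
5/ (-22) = -0.23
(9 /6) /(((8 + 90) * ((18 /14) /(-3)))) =-1/28 = -0.04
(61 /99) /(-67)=-61/6633 = -0.01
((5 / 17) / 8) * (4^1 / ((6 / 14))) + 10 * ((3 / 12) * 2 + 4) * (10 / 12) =1930/51 = 37.84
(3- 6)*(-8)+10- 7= 27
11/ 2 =5.50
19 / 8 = 2.38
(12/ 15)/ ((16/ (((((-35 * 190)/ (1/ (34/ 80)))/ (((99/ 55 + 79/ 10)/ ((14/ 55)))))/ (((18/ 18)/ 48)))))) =-189924/1067 = -178.00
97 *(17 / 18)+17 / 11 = 18445/198 = 93.16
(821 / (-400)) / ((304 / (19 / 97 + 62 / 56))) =-2905519/330265600 = -0.01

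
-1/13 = -0.08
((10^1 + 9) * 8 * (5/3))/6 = 42.22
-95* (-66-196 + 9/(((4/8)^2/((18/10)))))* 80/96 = 46835/3 = 15611.67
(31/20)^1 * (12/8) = 93/40 = 2.32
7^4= 2401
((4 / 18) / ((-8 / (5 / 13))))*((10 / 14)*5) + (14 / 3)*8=122179/3276 = 37.30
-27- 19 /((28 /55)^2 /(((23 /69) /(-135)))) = -1703113/63504 = -26.82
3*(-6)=-18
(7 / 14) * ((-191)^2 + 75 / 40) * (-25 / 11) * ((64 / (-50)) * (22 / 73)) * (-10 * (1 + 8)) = -105070680/73 = -1439324.38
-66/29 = -2.28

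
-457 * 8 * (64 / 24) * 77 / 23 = -2252096/69 = -32639.07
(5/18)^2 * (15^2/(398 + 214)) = 625/22032 = 0.03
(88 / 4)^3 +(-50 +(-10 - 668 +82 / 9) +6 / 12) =178733/18 = 9929.61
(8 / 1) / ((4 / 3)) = 6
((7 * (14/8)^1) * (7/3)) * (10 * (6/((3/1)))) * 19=32585/3 = 10861.67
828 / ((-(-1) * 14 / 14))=828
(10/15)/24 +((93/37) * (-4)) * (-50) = 669637/1332 = 502.73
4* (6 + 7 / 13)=340/13 = 26.15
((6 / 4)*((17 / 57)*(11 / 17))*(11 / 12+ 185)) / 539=2231/22344 = 0.10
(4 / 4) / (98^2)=1/9604 = 0.00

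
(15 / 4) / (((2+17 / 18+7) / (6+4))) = 675/179 = 3.77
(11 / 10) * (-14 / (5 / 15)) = -46.20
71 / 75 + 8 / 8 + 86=6596/75 = 87.95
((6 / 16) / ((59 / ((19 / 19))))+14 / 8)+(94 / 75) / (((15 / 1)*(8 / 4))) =954809/531000 = 1.80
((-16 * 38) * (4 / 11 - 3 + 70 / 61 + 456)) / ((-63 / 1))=4386.39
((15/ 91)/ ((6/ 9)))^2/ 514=2025/17025736 = 0.00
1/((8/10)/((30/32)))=75/64 = 1.17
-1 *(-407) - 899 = -492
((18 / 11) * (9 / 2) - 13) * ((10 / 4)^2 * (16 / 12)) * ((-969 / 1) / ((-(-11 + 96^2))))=-100130/20251 = -4.94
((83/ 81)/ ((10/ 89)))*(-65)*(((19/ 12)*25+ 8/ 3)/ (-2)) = 16229239/1296 = 12522.56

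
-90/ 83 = -1.08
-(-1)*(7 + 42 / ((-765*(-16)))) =14287/2040 = 7.00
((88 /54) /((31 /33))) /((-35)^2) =484/341775 = 0.00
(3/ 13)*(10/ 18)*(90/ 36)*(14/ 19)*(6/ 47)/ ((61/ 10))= 3500/708149 = 0.00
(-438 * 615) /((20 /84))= -1131354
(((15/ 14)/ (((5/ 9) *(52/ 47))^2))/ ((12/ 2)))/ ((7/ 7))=178929/378560 = 0.47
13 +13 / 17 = 234/17 = 13.76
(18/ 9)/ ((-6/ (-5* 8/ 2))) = 20/3 = 6.67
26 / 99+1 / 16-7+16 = 14771/1584 = 9.33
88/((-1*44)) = -2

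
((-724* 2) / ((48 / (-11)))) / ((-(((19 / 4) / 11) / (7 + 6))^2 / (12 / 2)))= -651423344/361 = -1804496.80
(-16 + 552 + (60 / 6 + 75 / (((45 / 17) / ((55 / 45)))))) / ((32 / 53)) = 830881/864 = 961.67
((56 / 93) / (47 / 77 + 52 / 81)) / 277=116424/67073057 = 0.00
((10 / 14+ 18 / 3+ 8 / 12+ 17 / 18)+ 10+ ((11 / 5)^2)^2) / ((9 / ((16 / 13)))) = 26303128/4606875 = 5.71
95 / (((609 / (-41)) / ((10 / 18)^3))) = -486875/443961 = -1.10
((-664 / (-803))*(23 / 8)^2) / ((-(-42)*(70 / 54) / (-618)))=-122105367/1573880 = -77.58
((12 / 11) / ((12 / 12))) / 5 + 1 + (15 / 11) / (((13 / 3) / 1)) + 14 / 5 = 3098/715 = 4.33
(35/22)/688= 35/15136 = 0.00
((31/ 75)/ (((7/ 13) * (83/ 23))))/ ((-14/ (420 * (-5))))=18538/581 = 31.91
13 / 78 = 1/6 = 0.17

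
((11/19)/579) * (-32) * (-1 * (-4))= -1408/11001 = -0.13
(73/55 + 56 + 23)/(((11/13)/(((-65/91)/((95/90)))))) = -1033812/16093 = -64.24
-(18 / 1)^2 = -324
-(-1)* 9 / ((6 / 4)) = 6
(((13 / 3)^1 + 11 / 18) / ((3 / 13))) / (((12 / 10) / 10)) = 28925/162 = 178.55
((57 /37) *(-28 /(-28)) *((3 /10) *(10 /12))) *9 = 513/148 = 3.47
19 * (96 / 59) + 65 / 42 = 80443/2478 = 32.46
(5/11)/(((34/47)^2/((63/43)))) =695835/546788 = 1.27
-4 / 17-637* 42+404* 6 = -413614/17 = -24330.24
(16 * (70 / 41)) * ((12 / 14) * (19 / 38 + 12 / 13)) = 17760/533 = 33.32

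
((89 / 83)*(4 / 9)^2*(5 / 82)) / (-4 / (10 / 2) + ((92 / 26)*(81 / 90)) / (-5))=-1157000/128725281 = -0.01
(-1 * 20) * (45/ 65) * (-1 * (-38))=-6840/13 = -526.15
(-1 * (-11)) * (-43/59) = -473/59 = -8.02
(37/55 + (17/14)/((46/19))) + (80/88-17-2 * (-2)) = -386667/35420 = -10.92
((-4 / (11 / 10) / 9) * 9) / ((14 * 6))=-0.04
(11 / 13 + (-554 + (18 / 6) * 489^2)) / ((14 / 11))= 51251904/91 = 563207.74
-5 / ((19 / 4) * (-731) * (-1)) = -20/13889 = 0.00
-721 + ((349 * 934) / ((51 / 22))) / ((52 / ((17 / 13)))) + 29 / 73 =104205121/37011 = 2815.52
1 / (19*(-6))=-1/114 = -0.01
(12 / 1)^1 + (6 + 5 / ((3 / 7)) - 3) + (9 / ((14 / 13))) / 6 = 2357/84 = 28.06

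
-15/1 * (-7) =105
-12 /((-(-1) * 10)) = -6/5 = -1.20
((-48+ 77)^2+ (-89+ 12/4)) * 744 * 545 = 306137400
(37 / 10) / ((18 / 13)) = 481/180 = 2.67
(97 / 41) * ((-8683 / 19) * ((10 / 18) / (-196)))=221645/72324 = 3.06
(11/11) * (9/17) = 9/17 = 0.53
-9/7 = -1.29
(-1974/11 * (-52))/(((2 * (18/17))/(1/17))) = 8554/33 = 259.21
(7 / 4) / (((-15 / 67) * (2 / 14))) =-3283/60 = -54.72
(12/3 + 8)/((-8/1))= -3/2 = -1.50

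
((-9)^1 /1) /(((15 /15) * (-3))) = 3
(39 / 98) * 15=5.97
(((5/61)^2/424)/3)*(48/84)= 25/8282946 = 0.00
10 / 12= 5/6 = 0.83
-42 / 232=-21/116 = -0.18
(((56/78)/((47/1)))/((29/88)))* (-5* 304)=-3745280/53157 = -70.46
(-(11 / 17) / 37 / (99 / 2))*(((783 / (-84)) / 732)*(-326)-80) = 259099/9668988 = 0.03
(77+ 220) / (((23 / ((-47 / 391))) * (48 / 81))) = -376893/143888 = -2.62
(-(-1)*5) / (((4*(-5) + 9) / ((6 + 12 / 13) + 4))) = -710/143 = -4.97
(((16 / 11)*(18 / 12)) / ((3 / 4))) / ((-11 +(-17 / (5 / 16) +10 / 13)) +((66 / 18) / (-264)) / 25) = -748800/16636103 = -0.05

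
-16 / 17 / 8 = -2/17 = -0.12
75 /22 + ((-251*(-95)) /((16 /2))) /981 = 556595/86328 = 6.45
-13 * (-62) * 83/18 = 33449/9 = 3716.56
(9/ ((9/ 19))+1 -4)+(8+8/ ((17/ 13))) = 512/17 = 30.12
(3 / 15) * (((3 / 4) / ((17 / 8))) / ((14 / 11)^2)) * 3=1089/8330 = 0.13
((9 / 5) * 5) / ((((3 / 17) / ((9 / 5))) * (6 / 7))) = 1071/10 = 107.10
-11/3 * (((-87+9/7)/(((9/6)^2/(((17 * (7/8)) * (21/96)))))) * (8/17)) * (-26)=-50050/9 = -5561.11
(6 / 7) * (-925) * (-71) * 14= 788100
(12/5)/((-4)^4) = 3/320 = 0.01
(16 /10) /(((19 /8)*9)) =64/855 = 0.07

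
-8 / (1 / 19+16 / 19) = -152/17 = -8.94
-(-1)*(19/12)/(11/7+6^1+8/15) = 665/3404 = 0.20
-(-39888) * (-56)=-2233728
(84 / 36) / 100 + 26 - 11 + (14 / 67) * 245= 1330969/20100 = 66.22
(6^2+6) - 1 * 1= 41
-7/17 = -0.41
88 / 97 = 0.91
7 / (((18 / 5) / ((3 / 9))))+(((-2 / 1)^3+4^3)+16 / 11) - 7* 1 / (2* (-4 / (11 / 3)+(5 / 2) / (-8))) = 8890615/146718 = 60.60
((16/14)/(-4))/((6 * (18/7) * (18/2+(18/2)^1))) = -1/972 = 0.00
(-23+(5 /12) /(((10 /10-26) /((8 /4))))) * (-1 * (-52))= -17966/15 = -1197.73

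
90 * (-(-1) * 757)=68130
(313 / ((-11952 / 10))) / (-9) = 1565/53784 = 0.03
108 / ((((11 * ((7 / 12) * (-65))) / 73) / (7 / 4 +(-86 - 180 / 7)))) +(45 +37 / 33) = 223321094/105105 = 2124.74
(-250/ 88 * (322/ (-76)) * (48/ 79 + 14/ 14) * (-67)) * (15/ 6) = -856218125/264176 = -3241.09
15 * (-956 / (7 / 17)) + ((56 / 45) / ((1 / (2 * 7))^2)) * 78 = -1659068/105 = -15800.65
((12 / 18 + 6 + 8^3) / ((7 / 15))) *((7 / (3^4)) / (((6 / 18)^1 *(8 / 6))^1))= 1945/9 = 216.11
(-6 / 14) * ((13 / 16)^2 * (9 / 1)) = -2.55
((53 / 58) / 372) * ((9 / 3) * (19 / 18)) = 1007/129456 = 0.01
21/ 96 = 0.22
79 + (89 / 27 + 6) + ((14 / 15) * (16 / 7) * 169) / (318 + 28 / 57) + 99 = 230899097/1225395 = 188.43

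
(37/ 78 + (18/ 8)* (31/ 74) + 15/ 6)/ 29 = 45217/334776 = 0.14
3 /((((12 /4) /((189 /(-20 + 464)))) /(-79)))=-4977/148 = -33.63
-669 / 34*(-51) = 2007/2 = 1003.50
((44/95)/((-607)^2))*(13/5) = 572/175013275 = 0.00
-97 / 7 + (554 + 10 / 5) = 3795/7 = 542.14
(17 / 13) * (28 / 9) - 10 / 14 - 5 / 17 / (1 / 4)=30319/13923 = 2.18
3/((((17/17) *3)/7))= 7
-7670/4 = -1917.50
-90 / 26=-3.46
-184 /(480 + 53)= -184/533 = -0.35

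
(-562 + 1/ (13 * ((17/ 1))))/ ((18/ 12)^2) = -496804/1989 = -249.78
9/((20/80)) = 36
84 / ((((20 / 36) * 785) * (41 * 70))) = 54/804625 = 0.00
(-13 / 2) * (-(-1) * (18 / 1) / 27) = -13/3 = -4.33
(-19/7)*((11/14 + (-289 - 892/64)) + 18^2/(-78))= 8473639/10192 = 831.40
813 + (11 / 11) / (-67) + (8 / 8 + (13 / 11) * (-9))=592068/737 = 803.35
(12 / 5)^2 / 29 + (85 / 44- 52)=-1590839/31900 = -49.87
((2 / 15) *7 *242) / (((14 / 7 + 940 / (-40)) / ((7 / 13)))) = -5.66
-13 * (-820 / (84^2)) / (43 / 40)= 26650/18963 = 1.41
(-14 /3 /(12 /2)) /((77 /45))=-5/11 = -0.45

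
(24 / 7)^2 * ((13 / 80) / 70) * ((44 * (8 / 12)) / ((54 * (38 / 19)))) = 572/77175 = 0.01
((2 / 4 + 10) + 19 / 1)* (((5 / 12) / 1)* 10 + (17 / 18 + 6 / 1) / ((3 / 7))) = 16225/27 = 600.93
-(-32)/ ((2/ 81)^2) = 52488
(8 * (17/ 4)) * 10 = 340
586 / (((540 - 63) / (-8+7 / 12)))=-26077/2862 = -9.11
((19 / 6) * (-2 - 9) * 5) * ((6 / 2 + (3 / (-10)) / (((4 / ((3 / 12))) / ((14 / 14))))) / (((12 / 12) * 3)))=-11077/64 = -173.08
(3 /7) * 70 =30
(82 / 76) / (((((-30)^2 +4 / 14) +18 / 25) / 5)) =35875/5991688 = 0.01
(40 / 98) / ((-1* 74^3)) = -5/4963994 = 0.00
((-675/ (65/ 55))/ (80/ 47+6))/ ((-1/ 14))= 2442825/2353 = 1038.17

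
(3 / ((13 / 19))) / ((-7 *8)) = -57/728 = -0.08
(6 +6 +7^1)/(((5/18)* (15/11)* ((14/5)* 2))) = 627/70 = 8.96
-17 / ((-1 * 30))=17/30 = 0.57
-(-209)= 209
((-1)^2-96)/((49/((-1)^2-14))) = 1235/49 = 25.20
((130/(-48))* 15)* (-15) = 4875/8 = 609.38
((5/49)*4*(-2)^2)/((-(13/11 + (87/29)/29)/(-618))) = 1577136/2009 = 785.04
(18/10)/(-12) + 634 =12677/20 = 633.85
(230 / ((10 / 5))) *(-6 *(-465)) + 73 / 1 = 320923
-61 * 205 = -12505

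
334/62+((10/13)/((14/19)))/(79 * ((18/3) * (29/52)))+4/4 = 9531868/1491441 = 6.39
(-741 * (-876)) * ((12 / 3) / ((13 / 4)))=798912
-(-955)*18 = 17190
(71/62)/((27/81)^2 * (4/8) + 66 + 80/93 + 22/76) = 12141/712510 = 0.02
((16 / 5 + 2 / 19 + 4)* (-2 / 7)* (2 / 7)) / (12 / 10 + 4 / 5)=-1388/4655 = -0.30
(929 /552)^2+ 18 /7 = 11525959/2132928 = 5.40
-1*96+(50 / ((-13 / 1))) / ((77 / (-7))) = -13678/143 = -95.65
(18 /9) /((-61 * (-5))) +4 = 1222/305 = 4.01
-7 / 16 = -0.44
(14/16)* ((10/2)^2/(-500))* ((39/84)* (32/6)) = -13/120 = -0.11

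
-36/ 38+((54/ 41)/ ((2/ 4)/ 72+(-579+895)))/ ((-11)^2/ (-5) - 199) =-0.95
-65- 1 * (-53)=-12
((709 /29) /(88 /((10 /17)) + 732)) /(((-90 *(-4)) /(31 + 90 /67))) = 1536403/616661568 = 0.00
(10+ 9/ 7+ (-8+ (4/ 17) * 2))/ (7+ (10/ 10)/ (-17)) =447/826 = 0.54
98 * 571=55958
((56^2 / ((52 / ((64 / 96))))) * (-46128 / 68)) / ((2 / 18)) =-54246528/221 = -245459.40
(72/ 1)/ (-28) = -2.57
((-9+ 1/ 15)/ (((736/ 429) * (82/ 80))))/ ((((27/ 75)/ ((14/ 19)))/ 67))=-112337225/161253 = -696.65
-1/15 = -0.07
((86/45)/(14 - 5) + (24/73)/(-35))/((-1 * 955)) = -42002/197642025 = 0.00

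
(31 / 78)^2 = 961/6084 = 0.16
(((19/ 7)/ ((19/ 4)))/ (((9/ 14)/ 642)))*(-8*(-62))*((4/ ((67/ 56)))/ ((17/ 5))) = 951050240/3417 = 278329.01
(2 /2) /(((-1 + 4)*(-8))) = -1/24 = -0.04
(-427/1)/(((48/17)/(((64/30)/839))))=-14518/37755 = -0.38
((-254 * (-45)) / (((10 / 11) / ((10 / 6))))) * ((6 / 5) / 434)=12573/217 = 57.94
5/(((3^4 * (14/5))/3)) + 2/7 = 19/54 = 0.35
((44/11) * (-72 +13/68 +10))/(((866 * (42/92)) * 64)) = -32223/3297728 = -0.01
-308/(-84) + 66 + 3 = 218/3 = 72.67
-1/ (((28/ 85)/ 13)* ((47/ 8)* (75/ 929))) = -410618/4935 = -83.21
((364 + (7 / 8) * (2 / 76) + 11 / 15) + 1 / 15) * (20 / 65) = 554531/4940 = 112.25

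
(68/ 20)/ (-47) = -17/235 = -0.07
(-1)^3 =-1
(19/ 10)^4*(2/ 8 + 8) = 4300593/40000 = 107.51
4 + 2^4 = 20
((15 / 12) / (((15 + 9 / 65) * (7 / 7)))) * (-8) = -0.66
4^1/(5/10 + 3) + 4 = 36/7 = 5.14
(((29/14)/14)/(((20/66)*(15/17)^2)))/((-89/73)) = -6729943/13083000 = -0.51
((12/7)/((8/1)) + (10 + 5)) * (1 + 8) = 1917/14 = 136.93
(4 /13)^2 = 16/169 = 0.09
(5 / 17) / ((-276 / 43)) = -215/4692 = -0.05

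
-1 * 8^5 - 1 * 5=-32773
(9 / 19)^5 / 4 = 59049/9904396 = 0.01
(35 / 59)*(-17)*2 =-1190/59 = -20.17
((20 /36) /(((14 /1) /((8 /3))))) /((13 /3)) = 20/819 = 0.02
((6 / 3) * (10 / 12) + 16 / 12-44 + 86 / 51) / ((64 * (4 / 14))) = -14035/6528 = -2.15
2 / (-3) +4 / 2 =4/3 = 1.33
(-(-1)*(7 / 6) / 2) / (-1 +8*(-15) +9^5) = 7/707136 = 0.00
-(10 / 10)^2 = -1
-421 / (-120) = 421/120 = 3.51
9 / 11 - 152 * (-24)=40137/11 = 3648.82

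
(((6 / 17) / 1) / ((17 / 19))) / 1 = 114/289 = 0.39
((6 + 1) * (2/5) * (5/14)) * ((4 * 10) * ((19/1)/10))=76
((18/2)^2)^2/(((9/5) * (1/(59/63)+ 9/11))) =262845/136 = 1932.68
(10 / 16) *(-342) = -855/4 = -213.75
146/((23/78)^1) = 11388/23 = 495.13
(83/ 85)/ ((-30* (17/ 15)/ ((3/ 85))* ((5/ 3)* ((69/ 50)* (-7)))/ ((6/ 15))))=498/19774825 = 0.00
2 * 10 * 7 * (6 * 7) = 5880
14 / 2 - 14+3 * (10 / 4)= 1/2 = 0.50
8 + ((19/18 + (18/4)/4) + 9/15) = 3881/360 = 10.78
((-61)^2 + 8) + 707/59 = 220718/59 = 3740.98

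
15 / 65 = 3/13 = 0.23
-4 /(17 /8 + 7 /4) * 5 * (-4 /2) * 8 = 2560/31 = 82.58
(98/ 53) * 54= 5292/53 = 99.85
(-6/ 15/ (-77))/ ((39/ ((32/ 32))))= 2/15015 = 0.00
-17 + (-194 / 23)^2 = 28643/529 = 54.15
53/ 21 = 2.52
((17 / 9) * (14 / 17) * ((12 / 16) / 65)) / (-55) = -7/21450 = 0.00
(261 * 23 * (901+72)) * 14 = 81772866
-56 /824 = -7/103 = -0.07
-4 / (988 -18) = -2/485 = 0.00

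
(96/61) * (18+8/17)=30144/1037 = 29.07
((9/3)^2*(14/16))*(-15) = -945/8 = -118.12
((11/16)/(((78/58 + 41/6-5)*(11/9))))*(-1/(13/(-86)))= 33669/28756 = 1.17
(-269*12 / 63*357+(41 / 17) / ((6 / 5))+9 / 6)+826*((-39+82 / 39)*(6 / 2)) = -72744583/663 = -109720.34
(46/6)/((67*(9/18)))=46/201 = 0.23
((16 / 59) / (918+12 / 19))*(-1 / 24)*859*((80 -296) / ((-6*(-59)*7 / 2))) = 130568/70883603 = 0.00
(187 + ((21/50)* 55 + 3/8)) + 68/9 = 78491/360 = 218.03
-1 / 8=-0.12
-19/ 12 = -1.58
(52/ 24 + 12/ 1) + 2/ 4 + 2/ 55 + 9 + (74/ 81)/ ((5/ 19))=121063/4455 = 27.17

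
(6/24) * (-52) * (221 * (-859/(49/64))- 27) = 3223739.73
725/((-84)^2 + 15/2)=1450/14127 = 0.10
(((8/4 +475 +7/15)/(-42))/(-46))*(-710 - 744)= -2603387/7245 = -359.34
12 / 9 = 1.33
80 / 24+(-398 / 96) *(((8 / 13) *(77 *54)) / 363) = -11107/429 = -25.89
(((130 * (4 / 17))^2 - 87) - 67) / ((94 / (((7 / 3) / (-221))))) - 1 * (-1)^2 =-3265386/3001843 = -1.09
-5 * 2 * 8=-80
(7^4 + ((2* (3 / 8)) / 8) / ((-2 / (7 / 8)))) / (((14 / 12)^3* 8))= 4741551/25088 = 189.00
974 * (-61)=-59414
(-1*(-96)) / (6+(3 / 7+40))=672/325 = 2.07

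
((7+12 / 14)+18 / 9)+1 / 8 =559/56 = 9.98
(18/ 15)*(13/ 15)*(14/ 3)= 364/75 = 4.85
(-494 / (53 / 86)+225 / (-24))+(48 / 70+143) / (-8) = -6150591/7420 = -828.92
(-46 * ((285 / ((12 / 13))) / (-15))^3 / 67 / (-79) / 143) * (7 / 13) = -14355887/50304672 = -0.29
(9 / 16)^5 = 59049/1048576 = 0.06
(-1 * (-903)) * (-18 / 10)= -8127/5 = -1625.40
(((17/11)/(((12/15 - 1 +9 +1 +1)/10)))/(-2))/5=-85/594 = -0.14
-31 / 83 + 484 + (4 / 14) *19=489.06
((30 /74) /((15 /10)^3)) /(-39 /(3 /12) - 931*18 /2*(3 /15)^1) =-200/3049947 = 0.00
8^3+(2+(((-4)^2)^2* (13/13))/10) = 2698/5 = 539.60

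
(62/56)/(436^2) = 31/5322688 = 0.00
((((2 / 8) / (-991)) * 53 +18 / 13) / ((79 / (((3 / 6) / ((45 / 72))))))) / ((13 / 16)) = 1130608/66154205 = 0.02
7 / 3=2.33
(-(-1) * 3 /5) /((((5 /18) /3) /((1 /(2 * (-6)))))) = -27/50 = -0.54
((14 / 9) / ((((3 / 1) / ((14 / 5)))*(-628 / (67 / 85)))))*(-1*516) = 564676/600525 = 0.94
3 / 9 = 1/3 = 0.33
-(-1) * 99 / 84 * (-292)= -2409/7 = -344.14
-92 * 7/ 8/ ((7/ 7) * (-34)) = 161/68 = 2.37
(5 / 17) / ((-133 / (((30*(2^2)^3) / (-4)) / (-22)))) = -0.05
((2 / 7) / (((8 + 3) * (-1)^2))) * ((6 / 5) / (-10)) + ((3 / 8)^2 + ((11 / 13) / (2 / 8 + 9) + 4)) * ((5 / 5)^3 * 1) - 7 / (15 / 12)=-81245299/59259200 = -1.37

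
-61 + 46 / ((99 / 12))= -1829/33 = -55.42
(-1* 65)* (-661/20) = 8593/4 = 2148.25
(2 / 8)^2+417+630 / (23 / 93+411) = 128076499/305968 = 418.59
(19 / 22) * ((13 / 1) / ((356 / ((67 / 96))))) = 16549/751872 = 0.02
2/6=1/3 = 0.33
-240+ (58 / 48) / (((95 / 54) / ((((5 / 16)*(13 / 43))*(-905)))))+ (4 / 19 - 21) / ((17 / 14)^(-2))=-843908105/2562112 = -329.38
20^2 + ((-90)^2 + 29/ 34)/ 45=887429/1530 = 580.02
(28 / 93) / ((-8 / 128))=-4.82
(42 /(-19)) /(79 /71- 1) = -1491/76 = -19.62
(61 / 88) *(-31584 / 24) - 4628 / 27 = -643679/594 = -1083.63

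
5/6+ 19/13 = 179/78 = 2.29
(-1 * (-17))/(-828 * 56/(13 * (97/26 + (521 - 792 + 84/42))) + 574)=39083/1350538 = 0.03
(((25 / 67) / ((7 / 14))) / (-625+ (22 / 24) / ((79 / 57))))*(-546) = 8626800/13218497 = 0.65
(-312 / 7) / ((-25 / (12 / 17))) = 3744/2975 = 1.26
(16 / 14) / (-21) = -8/147 = -0.05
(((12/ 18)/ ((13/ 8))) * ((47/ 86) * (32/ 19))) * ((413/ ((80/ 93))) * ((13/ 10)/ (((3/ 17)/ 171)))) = 245510328/1075 = 228381.70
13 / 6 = 2.17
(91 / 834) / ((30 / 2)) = 91/12510 = 0.01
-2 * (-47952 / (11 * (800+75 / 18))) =575424/53075 = 10.84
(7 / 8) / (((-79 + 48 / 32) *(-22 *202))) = 7/2755280 = 0.00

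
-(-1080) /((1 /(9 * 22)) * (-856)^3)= -13365/39201376 = 0.00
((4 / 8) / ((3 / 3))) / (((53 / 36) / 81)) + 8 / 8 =1511/53 = 28.51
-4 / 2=-2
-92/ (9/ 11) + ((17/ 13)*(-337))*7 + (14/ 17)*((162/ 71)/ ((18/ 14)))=-3195.83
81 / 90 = 9/10 = 0.90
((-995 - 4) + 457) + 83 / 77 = -41651/77 = -540.92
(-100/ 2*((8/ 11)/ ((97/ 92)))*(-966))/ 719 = 35548800/767173 = 46.34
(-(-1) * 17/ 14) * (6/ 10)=51/70 = 0.73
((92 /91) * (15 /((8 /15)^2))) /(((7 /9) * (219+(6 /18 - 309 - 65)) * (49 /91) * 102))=-698625/86578688 = -0.01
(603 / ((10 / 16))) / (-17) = -4824/85 = -56.75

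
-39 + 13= -26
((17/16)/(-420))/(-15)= 17/100800 = 0.00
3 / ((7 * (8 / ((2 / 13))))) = 3/364 = 0.01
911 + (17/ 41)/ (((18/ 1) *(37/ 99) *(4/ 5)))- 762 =149.08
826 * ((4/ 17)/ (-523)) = -3304/8891 = -0.37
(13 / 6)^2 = 169/36 = 4.69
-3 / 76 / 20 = -3/1520 = 0.00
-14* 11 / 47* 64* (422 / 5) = -4159232/235 = -17698.86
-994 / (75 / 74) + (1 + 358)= -46631/75 = -621.75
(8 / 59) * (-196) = -1568/59 = -26.58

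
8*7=56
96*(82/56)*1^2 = 984/7 = 140.57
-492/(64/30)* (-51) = 94095/8 = 11761.88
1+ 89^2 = 7922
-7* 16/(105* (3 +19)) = -8/165 = -0.05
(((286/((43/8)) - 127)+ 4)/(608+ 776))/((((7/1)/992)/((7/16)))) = -93031/29756 = -3.13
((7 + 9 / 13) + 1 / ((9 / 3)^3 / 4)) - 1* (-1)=3103/351 = 8.84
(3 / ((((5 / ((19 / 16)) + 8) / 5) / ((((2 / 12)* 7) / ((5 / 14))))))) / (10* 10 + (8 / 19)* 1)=17689/442656 = 0.04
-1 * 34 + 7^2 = 15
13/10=1.30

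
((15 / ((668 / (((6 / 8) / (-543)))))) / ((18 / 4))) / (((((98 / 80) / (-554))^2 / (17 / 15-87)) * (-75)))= -1.61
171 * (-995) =-170145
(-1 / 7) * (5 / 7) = -5/49 = -0.10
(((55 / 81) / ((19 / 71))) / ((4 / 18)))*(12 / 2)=3905/57 = 68.51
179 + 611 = 790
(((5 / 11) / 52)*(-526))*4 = -2630/143 = -18.39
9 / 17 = 0.53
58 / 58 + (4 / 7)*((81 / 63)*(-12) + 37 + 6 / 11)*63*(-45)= -2758783/77 = -35828.35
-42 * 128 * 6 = -32256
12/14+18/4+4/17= 1331/238 = 5.59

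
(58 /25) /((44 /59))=1711/550 = 3.11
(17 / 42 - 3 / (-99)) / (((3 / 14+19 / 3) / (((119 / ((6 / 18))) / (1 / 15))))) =215271/605 = 355.82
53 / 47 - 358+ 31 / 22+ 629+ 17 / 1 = 300415/1034 = 290.54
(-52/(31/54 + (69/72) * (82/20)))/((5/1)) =-22464/9727 = -2.31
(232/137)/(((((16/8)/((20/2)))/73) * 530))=8468/7261 = 1.17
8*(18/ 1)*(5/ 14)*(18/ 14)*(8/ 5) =5184/49 = 105.80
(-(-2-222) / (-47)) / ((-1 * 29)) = 224/1363 = 0.16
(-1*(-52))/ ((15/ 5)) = 52/3 = 17.33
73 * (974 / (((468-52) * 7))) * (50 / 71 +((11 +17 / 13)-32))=-311533413/671944 = -463.63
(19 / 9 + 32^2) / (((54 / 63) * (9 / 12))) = 129290/81 = 1596.17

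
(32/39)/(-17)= -32/663 = -0.05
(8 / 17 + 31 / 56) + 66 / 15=25819/4760 = 5.42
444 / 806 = 222/403 = 0.55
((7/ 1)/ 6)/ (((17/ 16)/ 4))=224/51 = 4.39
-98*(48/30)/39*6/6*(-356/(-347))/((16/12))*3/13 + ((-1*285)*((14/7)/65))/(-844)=-87050781/123736730 = -0.70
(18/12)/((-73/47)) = -0.97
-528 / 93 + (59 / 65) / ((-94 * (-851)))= -915129531/161187910 = -5.68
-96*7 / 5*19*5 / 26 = -6384/13 = -491.08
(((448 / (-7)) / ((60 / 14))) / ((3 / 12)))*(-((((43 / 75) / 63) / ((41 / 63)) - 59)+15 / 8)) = -157352272/46125 = -3411.43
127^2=16129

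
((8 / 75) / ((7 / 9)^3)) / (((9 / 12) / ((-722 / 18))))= -103968/8575 = -12.12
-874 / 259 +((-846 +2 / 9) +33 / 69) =-848.67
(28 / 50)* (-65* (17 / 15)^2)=-52598/1125 = -46.75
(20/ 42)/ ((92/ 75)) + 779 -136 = 207171/322 = 643.39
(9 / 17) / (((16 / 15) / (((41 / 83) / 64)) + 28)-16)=5535/1570324 = 0.00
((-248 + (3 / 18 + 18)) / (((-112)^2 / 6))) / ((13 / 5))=-985/23296 = -0.04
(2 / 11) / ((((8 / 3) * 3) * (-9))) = -1/396 = 0.00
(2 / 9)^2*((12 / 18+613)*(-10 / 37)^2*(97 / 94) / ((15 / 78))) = 185720080/15635349 = 11.88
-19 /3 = -6.33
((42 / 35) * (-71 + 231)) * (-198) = -38016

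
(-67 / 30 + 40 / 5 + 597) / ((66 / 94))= 849901/990 = 858.49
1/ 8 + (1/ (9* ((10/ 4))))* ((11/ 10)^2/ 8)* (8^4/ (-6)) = -120529/27000 = -4.46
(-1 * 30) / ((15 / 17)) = -34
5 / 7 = 0.71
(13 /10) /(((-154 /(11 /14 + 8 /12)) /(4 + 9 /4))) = -3965/51744 = -0.08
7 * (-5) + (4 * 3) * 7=49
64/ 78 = 32/39 = 0.82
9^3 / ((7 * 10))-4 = 449/70 = 6.41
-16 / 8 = -2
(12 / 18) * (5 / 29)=10/87 = 0.11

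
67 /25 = 2.68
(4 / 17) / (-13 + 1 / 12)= -48/2635 = -0.02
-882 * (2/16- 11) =38367/4 = 9591.75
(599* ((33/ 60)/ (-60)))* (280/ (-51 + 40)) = 4193/30 = 139.77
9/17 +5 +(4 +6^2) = 45.53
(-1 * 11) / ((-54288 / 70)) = 385/27144 = 0.01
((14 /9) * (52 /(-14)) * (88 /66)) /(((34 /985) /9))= -102440/51 = -2008.63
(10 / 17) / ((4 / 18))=45/17 = 2.65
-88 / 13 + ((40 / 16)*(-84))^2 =573212/13 = 44093.23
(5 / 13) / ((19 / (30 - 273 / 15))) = 59/247 = 0.24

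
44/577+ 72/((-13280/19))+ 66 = 63190493/957820 = 65.97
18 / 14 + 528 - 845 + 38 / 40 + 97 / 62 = -1359287/4340 = -313.20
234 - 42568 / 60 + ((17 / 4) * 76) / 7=-45079/105 = -429.32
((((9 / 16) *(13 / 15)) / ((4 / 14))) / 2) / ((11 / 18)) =2457/1760 = 1.40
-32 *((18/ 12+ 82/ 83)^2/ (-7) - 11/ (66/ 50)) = 6096008/20667 = 294.96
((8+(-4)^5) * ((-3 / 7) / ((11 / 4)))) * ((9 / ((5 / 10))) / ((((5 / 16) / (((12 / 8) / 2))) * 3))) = 877824/385 = 2280.06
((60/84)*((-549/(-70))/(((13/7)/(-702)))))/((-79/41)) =607743/553 = 1098.99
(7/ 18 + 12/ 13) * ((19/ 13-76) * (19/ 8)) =-1884059/8112 = -232.26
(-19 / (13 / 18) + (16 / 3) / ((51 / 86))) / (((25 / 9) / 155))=-1067578/1105 = -966.13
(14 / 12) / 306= 7/1836 = 0.00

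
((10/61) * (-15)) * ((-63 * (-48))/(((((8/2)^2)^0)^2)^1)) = -453600/61 = -7436.07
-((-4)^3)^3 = 262144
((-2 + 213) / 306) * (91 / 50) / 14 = 2743/30600 = 0.09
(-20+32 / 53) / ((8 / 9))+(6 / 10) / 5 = -57507/2650 = -21.70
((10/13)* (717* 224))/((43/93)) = 149365440/559 = 267201.14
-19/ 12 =-1.58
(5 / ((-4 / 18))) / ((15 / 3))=-9/2 = -4.50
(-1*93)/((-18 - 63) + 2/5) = 15/13 = 1.15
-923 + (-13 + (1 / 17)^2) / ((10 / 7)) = -1346881/1445 = -932.10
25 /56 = 0.45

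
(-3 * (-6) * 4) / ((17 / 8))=33.88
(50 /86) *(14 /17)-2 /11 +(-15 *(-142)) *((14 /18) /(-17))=-2343646/24123 = -97.15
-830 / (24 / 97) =-40255/12 = -3354.58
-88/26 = -44/13 = -3.38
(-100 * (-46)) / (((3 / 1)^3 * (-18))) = -2300/243 = -9.47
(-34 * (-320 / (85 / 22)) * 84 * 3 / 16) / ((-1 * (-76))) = 11088/19 = 583.58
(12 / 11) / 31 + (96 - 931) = -284723/341 = -834.96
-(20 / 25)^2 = -16/25 = -0.64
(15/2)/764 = 15/1528 = 0.01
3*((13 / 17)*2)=78/17 = 4.59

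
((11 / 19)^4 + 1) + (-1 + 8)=1057209/130321 = 8.11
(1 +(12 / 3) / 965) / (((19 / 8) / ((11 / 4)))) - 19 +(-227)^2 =49708272/965 = 51511.16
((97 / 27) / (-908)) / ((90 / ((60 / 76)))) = -97/2794824 = 0.00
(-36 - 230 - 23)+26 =-263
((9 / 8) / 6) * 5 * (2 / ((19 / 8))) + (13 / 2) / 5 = 397/190 = 2.09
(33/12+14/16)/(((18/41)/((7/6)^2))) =58261/5184 = 11.24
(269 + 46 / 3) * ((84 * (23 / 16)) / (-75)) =-137333/300 = -457.78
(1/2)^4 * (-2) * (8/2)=-1/2 = -0.50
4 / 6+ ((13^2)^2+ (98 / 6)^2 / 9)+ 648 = 2368384/81 = 29239.31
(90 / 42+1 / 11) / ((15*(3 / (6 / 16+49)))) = 3397/1386 = 2.45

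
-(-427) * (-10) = -4270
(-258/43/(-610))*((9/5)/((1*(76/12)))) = 81/28975 = 0.00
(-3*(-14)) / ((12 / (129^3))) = 15026823/2 = 7513411.50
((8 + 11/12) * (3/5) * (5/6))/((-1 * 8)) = -107/192 = -0.56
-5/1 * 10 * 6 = -300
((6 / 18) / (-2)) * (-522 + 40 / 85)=4433/51 = 86.92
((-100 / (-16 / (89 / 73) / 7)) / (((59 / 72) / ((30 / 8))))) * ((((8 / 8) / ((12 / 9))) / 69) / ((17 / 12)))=6307875/3368074 = 1.87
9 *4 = 36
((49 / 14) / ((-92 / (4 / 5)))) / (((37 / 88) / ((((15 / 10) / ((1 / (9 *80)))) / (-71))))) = 66528/60421 = 1.10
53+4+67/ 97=5596/97 = 57.69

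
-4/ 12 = -1/3 = -0.33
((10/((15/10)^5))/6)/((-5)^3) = -32/18225 = 0.00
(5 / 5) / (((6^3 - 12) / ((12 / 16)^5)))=81/69632 = 0.00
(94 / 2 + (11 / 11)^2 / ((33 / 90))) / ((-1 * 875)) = -547/9625 = -0.06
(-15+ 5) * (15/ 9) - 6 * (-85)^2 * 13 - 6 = -1690718/3 = -563572.67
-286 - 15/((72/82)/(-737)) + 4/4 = 147665/12 = 12305.42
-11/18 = -0.61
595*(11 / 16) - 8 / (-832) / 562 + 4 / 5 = 59889111/146120 = 409.86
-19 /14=-1.36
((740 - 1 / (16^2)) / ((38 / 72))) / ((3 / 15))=7010.49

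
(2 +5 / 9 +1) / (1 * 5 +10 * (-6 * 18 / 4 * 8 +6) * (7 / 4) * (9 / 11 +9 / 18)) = -704/958185 = 0.00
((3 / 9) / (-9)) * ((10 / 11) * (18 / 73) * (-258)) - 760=-608560/803 = -757.86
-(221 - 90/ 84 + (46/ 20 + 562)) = -27448/35 = -784.23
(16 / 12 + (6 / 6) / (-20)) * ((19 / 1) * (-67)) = -98021/60 = -1633.68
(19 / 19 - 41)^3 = -64000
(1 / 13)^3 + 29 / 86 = 63799/188942 = 0.34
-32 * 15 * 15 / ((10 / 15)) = -10800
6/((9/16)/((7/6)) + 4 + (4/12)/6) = 3024/2287 = 1.32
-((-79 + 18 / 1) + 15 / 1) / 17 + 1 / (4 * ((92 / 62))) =8991/3128 = 2.87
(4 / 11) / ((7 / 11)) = 4/7 = 0.57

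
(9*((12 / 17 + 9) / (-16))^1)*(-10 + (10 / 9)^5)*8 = 13488475/37179 = 362.80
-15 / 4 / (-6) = 5/8 = 0.62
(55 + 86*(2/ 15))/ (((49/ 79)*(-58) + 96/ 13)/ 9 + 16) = 3071757/592630 = 5.18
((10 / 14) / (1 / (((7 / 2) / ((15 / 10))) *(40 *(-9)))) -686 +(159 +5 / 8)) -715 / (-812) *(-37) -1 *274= -2327119/1624 = -1432.96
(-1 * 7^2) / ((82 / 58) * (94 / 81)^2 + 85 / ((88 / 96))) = -102554991/198059416 = -0.52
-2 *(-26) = 52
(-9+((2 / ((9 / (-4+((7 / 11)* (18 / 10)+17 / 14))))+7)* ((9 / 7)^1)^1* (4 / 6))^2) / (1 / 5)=169580359/1452605 = 116.74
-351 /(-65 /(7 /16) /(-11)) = -2079/80 = -25.99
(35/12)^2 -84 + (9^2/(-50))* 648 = -4050911/3600 = -1125.25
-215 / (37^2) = -215/1369 = -0.16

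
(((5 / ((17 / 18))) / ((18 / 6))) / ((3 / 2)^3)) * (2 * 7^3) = 54880/153 = 358.69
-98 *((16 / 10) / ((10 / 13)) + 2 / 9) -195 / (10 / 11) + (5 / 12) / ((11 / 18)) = -1087604/2475 = -439.44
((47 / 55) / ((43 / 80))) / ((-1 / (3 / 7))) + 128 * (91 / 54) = 19222352/89397 = 215.02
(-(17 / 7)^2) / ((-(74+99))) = 289/8477 = 0.03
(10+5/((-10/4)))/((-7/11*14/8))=-352/49 = -7.18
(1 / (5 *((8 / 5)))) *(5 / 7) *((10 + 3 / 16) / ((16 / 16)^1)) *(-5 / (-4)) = 4075/3584 = 1.14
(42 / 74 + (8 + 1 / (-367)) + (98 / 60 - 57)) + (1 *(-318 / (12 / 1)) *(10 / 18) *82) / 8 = -966467083/4888440 = -197.70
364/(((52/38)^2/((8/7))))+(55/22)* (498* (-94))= -1518502/13 = -116807.85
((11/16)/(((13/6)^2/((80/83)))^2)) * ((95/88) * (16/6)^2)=43776000/196756729 = 0.22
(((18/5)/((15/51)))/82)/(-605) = -153/620125 = 0.00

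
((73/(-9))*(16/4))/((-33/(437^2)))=55762948/297 = 187754.03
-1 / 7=-0.14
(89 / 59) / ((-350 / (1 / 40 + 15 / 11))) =-54379/9086000 = -0.01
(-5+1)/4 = -1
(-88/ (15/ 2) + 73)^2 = 844561/225 = 3753.60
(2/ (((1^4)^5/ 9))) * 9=162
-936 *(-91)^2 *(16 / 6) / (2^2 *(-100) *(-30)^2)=107653/1875 = 57.41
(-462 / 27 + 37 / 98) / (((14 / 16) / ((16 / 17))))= -944576/52479 = -18.00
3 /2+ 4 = 11/2 = 5.50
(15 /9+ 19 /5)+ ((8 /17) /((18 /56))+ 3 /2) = 12899/1530 = 8.43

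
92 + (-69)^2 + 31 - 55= 4829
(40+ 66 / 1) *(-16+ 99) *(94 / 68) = 206753/17 = 12161.94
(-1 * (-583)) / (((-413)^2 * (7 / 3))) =1749/1193983 = 0.00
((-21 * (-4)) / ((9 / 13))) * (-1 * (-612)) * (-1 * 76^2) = -428902656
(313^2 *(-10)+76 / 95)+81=-979608.20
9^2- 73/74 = 5921/74 = 80.01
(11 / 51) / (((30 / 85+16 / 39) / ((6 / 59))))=39/1357 = 0.03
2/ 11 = 0.18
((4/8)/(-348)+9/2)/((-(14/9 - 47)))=9393/94888 = 0.10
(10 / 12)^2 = 25/36 = 0.69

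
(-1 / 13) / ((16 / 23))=-23/208 = -0.11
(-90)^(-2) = 1/8100 = 0.00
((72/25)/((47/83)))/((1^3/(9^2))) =484056/1175 = 411.96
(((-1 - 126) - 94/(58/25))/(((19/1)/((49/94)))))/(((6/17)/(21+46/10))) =-129494848/388455 = -333.36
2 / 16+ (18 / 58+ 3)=797/232 = 3.44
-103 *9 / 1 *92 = -85284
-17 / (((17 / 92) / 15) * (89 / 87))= -120060/89 = -1348.99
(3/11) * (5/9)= 5/33 = 0.15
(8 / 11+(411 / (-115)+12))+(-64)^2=5193019/1265 = 4105.15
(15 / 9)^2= 25/9 = 2.78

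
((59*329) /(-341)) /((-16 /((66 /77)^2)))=24957/9548 = 2.61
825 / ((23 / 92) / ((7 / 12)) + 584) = 1.41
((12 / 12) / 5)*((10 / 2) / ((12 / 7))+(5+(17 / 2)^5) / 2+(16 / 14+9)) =29837909/6720 = 4440.17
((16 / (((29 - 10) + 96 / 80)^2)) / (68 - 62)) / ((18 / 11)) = 1100/275427 = 0.00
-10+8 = -2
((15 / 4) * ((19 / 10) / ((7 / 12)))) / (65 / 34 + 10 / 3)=8721/3745 = 2.33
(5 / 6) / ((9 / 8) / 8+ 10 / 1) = 0.08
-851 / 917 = -0.93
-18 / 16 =-9/8 = -1.12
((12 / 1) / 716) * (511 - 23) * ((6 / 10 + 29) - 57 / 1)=-200568/895 = -224.10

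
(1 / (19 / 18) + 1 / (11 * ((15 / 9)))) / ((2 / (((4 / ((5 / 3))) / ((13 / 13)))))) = 6282/5225 = 1.20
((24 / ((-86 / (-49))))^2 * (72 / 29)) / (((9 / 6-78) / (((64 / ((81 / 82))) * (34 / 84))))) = -230408192/1447767 = -159.15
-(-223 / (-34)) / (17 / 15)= -3345/578 = -5.79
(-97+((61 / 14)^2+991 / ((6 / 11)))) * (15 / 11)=5112125/2156 = 2371.12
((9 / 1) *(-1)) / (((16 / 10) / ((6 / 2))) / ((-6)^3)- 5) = 3645/2026 = 1.80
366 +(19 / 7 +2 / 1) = 2595/7 = 370.71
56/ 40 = 7/5 = 1.40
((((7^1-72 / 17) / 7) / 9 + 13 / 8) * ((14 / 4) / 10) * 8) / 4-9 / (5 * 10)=60479/61200 = 0.99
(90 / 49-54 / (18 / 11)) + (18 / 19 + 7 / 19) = -27788/931 = -29.85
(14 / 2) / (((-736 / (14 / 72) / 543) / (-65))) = 576485/8832 = 65.27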